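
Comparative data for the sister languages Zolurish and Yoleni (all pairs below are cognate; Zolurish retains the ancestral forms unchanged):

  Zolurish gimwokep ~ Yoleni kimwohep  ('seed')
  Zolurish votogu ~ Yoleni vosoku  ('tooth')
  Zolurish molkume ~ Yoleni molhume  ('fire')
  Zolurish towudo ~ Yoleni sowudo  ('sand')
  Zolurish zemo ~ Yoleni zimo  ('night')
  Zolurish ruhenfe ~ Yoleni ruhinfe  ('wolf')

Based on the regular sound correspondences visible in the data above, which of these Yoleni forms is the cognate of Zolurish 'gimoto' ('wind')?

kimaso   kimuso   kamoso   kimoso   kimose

kimoso

gimwokep ~ kimwohep — Zolurish g corresponds to Yoleni k word-initially before a front vowel.
votogu ~ vosoku — Zolurish t corresponds to Yoleni s between vowels (before a back vowel).
Applying these to Zolurish 'gimoto':
  gimoto → kimoto   (g→k word-initially before a front vowel)
  kimoto → kimoso   (t→s between vowels (before a back vowel))
So the Yoleni cognate is 'kimoso'.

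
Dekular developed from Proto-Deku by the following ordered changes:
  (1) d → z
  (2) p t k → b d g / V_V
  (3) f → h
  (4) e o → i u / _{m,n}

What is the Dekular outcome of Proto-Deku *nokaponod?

Dekular: *nokaponod
  nokaponod → nokaponoz   [unconditioned shift]
  nokaponoz → nogabonoz   [intervocalic voicing]
  nogabonoz (rule 3 does not apply)
  nogabonoz → nogabunoz   [pre-nasal raising]
  giving Dekular nogabunoz.

nogabunoz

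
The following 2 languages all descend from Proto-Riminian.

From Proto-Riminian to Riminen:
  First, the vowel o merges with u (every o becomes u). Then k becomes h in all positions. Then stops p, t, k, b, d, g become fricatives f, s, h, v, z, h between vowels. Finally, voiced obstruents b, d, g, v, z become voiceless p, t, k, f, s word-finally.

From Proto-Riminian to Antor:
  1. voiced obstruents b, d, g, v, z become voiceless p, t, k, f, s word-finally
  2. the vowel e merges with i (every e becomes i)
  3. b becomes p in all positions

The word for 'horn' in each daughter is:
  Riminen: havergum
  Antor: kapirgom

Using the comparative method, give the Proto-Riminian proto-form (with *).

Position 7: Riminen has u, Antor has o. Antor preserves o here (none of its changes turn any other segment into o), so the proto-segment is *o.
Position 1: Riminen has h, Antor has k. Taking the neighbouring segments as reconstructed: Riminen h could go back to *k or *h; Antor k can only go back to *k — the one source consistent with every daughter is *k.
Verify the candidate proto-form against each daughter:
Riminen: *kabergom > kabergum > habergum > havergum  (by vowel merger, unconditioned shift, intervocalic lenition)
Antor: *kabergom
  kabergom (rule 1 does not apply)
  kabergom → kabirgom   [vowel merger]
  kabirgom → kapirgom   [unconditioned shift]
  giving Antor kapirgom.
No other proto-form is consistent with every reflex, so the reconstruction is *kabergom.

*kabergom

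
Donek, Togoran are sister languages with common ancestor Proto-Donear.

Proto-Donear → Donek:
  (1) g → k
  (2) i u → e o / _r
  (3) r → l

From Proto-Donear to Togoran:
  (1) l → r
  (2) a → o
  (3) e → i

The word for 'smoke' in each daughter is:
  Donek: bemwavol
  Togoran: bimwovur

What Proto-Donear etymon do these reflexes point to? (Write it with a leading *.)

Position 2: Donek has e, Togoran has i. Taking the neighbouring segments as reconstructed: Donek e can only go back to *e; Togoran i could go back to *e or *i — the one source consistent with every daughter is *e.
Position 8: Donek has l, Togoran has r. Taking the neighbouring segments as reconstructed: Donek l can only go back to *r; Togoran r could go back to *l or *r — the one source consistent with every daughter is *r.
This points to *bemwavur. Verify forward in each daughter:
Donek: *bemwavur > bemwavor > bemwavol  (by pre-rhotic lowering, unconditioned shift)
Togoran: *bemwavur
  bemwavur (rule 1 does not apply)
  bemwavur → bemwovur   [vowel merger]
  bemwovur → bimwovur   [vowel merger]
  giving Togoran bimwovur.
Only *bemwavur yields all of Donek bemwavol, Togoran bimwovur.

*bemwavur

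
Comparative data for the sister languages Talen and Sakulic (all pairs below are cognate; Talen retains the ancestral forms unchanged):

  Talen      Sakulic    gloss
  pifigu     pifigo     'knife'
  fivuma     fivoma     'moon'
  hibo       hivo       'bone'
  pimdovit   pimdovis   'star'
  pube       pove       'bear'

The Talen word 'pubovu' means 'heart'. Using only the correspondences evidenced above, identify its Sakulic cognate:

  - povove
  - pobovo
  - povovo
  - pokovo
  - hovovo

povovo

pube ~ pove — Talen u corresponds to Sakulic o after a consonant, before a labial obstruent.
hibo ~ hivo — Talen b corresponds to Sakulic v between vowels (before a back vowel).
pifigu ~ pifigo — Talen u corresponds to Sakulic o word-finally.
Applying these to Talen 'pubovu':
  pubovu → pobovu   (u→o after a consonant, before a labial obstruent)
  pobovu → povovu   (b→v between vowels (before a back vowel))
  povovu → povovo   (u→o word-finally)
So the Sakulic cognate is 'povovo'.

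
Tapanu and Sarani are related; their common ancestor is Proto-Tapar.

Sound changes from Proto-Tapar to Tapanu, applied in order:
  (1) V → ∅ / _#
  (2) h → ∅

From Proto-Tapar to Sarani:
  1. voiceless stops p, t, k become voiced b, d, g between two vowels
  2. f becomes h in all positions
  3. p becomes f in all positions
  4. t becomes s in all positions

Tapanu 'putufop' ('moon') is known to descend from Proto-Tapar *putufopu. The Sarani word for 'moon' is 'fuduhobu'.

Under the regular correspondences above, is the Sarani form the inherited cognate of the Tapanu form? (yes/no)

Derive the expected Sarani reflex of *putufopu:
Sarani: *putufopu > pudufobu > puduhobu > fuduhobu  (by intervocalic voicing, unconditioned shift, unconditioned shift)
Sarani 'fuduhobu' matches the regular reflex exactly, so the pair is cognate.

yes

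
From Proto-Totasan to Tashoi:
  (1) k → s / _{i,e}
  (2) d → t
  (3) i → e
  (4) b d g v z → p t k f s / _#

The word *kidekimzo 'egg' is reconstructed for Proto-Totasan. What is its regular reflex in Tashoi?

setesemzo

Tashoi: start from *kidekimzo.
  rule 1 (palatalisation): kidekimzo → sidesimzo
  rule 2 (unconditioned shift): sidesimzo → sitesimzo
  rule 3 (vowel merger): sitesimzo → setesemzo
  rule 4: no change — setesemzo
  ⇒ Tashoi setesemzo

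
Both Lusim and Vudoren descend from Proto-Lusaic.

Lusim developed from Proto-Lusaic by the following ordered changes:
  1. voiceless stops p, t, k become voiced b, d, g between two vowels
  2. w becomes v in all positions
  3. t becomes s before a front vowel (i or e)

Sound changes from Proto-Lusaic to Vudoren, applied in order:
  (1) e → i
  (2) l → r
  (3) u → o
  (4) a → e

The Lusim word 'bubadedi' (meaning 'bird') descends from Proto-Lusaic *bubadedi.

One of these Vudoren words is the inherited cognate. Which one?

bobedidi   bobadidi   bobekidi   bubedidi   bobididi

bobedidi

Vudoren: *bubadedi
  bubadedi → bubadidi   [vowel merger]
  bubadidi (rule 2 does not apply)
  bubadidi → bobadidi   [vowel merger]
  bobadidi → bobedidi   [vowel merger]
  giving Vudoren bobedidi.
Only 'bobedidi' matches the regular Vudoren development of *bubadedi.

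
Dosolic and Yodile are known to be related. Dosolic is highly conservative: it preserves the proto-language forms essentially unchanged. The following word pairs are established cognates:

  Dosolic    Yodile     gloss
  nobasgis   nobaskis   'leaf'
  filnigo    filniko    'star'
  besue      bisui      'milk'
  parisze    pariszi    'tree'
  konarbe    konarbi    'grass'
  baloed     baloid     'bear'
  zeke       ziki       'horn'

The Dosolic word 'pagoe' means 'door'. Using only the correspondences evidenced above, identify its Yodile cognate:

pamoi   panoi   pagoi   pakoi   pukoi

pakoi

filnigo ~ filniko — Dosolic g corresponds to Yodile k between vowels (before a back vowel).
besue ~ bisui — Dosolic e corresponds to Yodile i word-finally.
Applying these to Dosolic 'pagoe':
  pagoe → pakoe   (g→k between vowels (before a back vowel))
  pakoe → pakoi   (e→i word-finally)
So the Yodile cognate is 'pakoi'.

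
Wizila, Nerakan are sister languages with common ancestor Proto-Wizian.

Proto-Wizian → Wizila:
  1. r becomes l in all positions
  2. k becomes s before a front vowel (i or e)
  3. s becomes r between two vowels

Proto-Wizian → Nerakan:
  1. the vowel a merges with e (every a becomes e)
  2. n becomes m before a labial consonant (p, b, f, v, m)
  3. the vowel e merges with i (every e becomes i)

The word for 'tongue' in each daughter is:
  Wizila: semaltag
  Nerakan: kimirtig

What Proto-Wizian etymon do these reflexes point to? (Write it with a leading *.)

Position 4: Wizila has a, Nerakan has i. Wizila preserves a here (none of its changes turn any other segment into a), so the proto-segment is *a.
Position 1: Wizila has s, Nerakan has k. Nerakan preserves k here (none of its changes turn any other segment into k), so the proto-segment is *k.
Position 5: Wizila has l, Nerakan has r. Nerakan preserves r here (none of its changes turn any other segment into r), so the proto-segment is *r.
Continuing position by position gives *kemartag; check it forward:
Wizila: start from *kemartag.
  rule 1 (unconditioned shift): kemartag → kemaltag
  rule 2 (palatalisation): kemaltag → semaltag
  rule 3: no change — semaltag
  ⇒ Wizila semaltag
Nerakan: *kemartag > kemerteg > kimirtig  (by vowel merger, vowel merger)
*kemartag is the unique common source.

*kemartag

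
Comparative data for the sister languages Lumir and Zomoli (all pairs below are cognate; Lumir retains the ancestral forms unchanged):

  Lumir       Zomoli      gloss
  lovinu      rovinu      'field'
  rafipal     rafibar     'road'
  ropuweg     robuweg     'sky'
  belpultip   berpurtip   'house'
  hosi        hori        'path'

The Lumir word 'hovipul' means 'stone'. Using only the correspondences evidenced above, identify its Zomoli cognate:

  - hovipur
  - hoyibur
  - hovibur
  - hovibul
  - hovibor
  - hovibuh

hovibur

ropuweg ~ robuweg — Lumir p corresponds to Zomoli b between vowels (before a back vowel).
rafipal ~ rafibar — Lumir l corresponds to Zomoli r word-finally.
Applying these to Lumir 'hovipul':
  hovipul → hovibul   (p→b between vowels (before a back vowel))
  hovibul → hovibur   (l→r word-finally)
So the Zomoli cognate is 'hovibur'.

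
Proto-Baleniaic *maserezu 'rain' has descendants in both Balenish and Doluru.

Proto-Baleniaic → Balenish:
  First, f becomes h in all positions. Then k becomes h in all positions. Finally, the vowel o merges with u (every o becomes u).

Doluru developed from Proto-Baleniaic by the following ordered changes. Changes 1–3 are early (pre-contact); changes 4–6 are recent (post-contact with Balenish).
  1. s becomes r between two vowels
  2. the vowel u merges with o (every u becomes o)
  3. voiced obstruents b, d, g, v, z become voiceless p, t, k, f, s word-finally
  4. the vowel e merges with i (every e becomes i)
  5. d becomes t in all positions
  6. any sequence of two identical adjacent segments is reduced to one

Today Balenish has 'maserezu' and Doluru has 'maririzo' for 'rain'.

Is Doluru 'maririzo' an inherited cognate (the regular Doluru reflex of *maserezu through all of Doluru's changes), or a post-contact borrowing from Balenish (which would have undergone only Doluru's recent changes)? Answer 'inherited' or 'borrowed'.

inherited

If inherited, *maserezu would pass through all of Doluru's changes:
Doluru: *maserezu > marerezu > marerezo > maririzo  (by rhotacism, vowel merger, vowel merger)
If borrowed from Balenish 'maserezu' after the early changes, it would undergo only the recent ones:
  rule 4 (vowel merger): maserezu → masirizu
  rule 5 (unconditioned shift): no change (masirizu)
  rule 6 (degemination): no change (masirizu)
  ⇒ as a loan: masirizu
Doluru 'maririzo' matches the inherited outcome exactly, so it is an inherited cognate, not a loan.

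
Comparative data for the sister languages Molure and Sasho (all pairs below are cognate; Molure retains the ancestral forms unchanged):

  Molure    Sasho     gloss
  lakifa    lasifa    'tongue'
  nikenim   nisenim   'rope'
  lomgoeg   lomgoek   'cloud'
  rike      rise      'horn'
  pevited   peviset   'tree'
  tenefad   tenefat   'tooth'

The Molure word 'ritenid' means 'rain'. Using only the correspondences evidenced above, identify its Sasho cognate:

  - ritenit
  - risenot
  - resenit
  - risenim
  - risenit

pevited ~ peviset — Molure t corresponds to Sasho s between vowels (before a front vowel).
pevited ~ peviset, tenefad ~ tenefat — Molure d corresponds to Sasho t word-finally.
Applying these to Molure 'ritenid':
  ritenid → risenid   (t→s between vowels (before a front vowel))
  risenid → risenit   (d→t word-finally)
So the Sasho cognate is 'risenit'.

risenit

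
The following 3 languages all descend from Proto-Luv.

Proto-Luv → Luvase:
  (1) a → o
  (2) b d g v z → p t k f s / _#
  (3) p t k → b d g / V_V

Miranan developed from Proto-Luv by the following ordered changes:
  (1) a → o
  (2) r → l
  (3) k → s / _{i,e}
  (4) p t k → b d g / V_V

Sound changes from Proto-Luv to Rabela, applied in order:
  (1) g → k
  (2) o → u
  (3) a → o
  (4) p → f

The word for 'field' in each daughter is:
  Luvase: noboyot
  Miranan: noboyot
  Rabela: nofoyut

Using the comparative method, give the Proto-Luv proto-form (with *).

Position 4: Luvase has o, Miranan has o, Rabela has o. In Rabela, o can only continue *a, so the proto-segment is *a.
Position 2: Luvase has o, Miranan has o, Rabela has o. In Rabela, o can only continue *a, so the proto-segment is *a.
Continuing position by position gives *napayot; check it forward:
Luvase: *napayot
  napayot → nopoyot   [vowel merger]
  nopoyot (rule 2 does not apply)
  nopoyot → noboyot   [intervocalic voicing]
  giving Luvase noboyot.
Miranan: *napayot
  napayot → nopoyot   [vowel merger]
  nopoyot (rule 2 does not apply)
  nopoyot (rule 3 does not apply)
  nopoyot → noboyot   [intervocalic voicing]
  giving Miranan noboyot.
Rabela: *napayot > napayut > nopoyut > nofoyut  (by vowel merger, vowel merger, unconditioned shift)
*napayot is the unique common source.

*napayot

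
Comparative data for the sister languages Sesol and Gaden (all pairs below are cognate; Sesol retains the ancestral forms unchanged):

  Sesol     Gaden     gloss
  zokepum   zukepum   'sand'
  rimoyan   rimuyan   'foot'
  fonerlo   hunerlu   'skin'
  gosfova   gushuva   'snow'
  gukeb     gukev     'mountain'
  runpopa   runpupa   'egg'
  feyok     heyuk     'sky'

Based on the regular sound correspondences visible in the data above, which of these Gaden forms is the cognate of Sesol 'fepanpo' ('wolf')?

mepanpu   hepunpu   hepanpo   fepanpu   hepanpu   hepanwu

hepanpu

feyok ~ heyuk — Sesol f corresponds to Gaden h word-initially before a front vowel.
fonerlo ~ hunerlu — Sesol o corresponds to Gaden u word-finally.
Applying these to Sesol 'fepanpo':
  fepanpo → hepanpo   (f→h word-initially before a front vowel)
  hepanpo → hepanpu   (o→u word-finally)
So the Gaden cognate is 'hepanpu'.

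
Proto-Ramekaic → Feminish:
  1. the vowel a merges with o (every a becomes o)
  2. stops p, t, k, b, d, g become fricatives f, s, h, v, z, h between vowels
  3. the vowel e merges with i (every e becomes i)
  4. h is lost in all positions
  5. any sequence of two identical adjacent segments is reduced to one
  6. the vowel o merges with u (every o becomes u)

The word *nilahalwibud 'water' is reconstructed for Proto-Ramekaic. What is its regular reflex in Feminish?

Feminish: *nilahalwibud > niloholwibud > niloholwivud > niloolwivud > nilolwivud > nilulwivud  (by vowel merger, intervocalic lenition, h-loss, degemination, vowel merger)

nilulwivud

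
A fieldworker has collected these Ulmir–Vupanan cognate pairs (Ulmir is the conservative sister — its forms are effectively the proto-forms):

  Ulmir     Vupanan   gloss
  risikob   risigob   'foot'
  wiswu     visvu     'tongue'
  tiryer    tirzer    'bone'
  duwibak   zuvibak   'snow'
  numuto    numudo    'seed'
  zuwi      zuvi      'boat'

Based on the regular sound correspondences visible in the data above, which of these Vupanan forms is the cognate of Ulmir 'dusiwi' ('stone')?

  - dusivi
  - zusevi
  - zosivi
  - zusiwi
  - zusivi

zusivi

duwibak ~ zuvibak — Ulmir d corresponds to Vupanan z word-initially before a back vowel.
duwibak ~ zuvibak, zuwi ~ zuvi — Ulmir w corresponds to Vupanan v between vowels (before a front vowel).
Applying these to Ulmir 'dusiwi':
  dusiwi → zusiwi   (d→z word-initially before a back vowel)
  zusiwi → zusivi   (w→v between vowels (before a front vowel))
So the Vupanan cognate is 'zusivi'.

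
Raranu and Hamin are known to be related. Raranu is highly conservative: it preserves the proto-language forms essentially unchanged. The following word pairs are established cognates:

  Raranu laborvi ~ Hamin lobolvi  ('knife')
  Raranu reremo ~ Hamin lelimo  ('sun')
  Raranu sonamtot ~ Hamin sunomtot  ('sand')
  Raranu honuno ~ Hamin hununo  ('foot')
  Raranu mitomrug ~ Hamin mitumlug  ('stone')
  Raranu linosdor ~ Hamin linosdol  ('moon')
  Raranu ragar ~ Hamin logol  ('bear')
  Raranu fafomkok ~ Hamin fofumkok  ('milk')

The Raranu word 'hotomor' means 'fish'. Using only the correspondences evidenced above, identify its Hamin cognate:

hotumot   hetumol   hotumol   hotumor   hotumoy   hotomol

hotumol

mitomrug ~ mitumlug, fafomkok ~ fofumkok — Raranu o corresponds to Hamin u after a consonant, before a nasal.
linosdor ~ linosdol, ragar ~ logol — Raranu r corresponds to Hamin l word-finally.
Applying these to Raranu 'hotomor':
  hotomor → hotumor   (o→u after a consonant, before a nasal)
  hotumor → hotumol   (r→l word-finally)
So the Hamin cognate is 'hotumol'.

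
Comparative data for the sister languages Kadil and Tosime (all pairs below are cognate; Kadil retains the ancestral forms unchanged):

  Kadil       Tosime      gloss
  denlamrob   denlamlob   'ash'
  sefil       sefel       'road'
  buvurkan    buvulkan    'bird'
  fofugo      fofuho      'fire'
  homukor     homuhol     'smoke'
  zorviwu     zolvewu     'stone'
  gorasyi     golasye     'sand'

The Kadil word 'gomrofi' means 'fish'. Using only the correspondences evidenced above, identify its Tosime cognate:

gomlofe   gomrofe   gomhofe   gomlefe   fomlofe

denlamrob ~ denlamlob — Kadil r corresponds to Tosime l after a consonant, before a back vowel.
gorasyi ~ golasye — Kadil i corresponds to Tosime e word-finally.
Applying these to Kadil 'gomrofi':
  gomrofi → gomlofi   (r→l after a consonant, before a back vowel)
  gomlofi → gomlofe   (i→e word-finally)
So the Tosime cognate is 'gomlofe'.

gomlofe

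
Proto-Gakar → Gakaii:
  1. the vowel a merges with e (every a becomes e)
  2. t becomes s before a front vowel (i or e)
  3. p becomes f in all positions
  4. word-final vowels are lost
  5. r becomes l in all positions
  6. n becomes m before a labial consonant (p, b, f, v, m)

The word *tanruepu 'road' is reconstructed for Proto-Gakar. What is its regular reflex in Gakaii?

senluef

Gakaii: *tanruepu > tenruepu > senruepu > senruefu > senruef > senluef  (by vowel merger, palatalisation, unconditioned shift, apocope, unconditioned shift)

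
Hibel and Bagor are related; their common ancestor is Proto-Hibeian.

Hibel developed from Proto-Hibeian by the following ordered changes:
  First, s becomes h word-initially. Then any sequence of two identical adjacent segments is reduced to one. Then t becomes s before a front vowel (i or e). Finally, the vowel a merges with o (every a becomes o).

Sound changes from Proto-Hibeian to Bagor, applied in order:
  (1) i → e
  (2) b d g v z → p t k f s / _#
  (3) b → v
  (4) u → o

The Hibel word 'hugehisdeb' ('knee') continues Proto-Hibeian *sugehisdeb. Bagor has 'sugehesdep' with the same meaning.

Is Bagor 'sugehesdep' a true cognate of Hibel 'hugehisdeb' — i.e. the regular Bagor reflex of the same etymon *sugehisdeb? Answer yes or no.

Derive the expected Bagor reflex of *sugehisdeb:
Bagor: start from *sugehisdeb.
  rule 1 (vowel merger): sugehisdeb → sugehesdeb
  rule 2 (final devoicing): sugehesdeb → sugehesdep
  rule 3: no change — sugehesdep
  rule 4 (vowel merger): sugehesdep → sogehesdep
  ⇒ Bagor sogehesdep
The regular Bagor reflex would be 'sogehesdep', but the attested form is 'sugehesdep'. The correspondence is irregular, so they are not cognates (the Bagor form has a different source).

no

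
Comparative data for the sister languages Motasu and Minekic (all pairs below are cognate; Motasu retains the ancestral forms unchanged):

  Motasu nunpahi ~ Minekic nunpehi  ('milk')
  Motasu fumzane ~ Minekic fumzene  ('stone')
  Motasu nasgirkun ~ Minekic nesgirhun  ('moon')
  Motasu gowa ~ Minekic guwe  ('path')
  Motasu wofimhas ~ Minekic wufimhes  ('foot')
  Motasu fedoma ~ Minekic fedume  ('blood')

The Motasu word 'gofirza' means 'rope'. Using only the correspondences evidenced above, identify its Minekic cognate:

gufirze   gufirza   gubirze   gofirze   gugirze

gufirze

wofimhas ~ wufimhes — Motasu o corresponds to Minekic u after a consonant, before a labial obstruent.
gowa ~ guwe, fedoma ~ fedume — Motasu a corresponds to Minekic e word-finally.
Applying these to Motasu 'gofirza':
  gofirza → gufirza   (o→u after a consonant, before a labial obstruent)
  gufirza → gufirze   (a→e word-finally)
So the Minekic cognate is 'gufirze'.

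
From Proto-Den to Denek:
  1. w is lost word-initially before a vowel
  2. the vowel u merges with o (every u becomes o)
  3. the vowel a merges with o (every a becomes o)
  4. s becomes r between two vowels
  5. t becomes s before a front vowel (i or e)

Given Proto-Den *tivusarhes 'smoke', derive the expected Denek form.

Denek: *tivusarhes > tivosarhes > tivosorhes > tivororhes > sivororhes  (by vowel merger, vowel merger, rhotacism, palatalisation)

sivororhes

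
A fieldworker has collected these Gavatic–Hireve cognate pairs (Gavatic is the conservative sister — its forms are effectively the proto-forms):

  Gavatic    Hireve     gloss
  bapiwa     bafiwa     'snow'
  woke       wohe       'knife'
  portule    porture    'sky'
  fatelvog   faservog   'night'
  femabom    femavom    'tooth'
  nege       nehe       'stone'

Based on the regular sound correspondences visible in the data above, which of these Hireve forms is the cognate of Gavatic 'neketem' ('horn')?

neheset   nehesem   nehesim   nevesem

nehesem

woke ~ wohe — Gavatic k corresponds to Hireve h between vowels (before a front vowel).
fatelvog ~ faservog — Gavatic t corresponds to Hireve s between vowels (before a front vowel).
Applying these to Gavatic 'neketem':
  neketem → nehetem   (k→h between vowels (before a front vowel))
  nehetem → nehesem   (t→s between vowels (before a front vowel))
So the Hireve cognate is 'nehesem'.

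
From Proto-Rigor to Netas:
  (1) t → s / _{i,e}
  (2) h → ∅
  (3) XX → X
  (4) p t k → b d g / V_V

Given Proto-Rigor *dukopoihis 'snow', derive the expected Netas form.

Netas: *dukopoihis > dukopoiis > dukopois > dugobois  (by h-loss, degemination, intervocalic voicing)

dugobois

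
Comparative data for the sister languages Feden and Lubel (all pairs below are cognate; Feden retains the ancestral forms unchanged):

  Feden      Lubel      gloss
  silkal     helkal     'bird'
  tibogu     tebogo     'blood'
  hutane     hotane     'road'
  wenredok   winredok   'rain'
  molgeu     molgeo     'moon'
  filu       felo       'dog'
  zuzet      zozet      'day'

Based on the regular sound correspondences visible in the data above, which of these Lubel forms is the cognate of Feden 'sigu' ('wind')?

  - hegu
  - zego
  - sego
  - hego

silkal ~ helkal — Feden s corresponds to Lubel h word-initially before a front vowel.
silkal ~ helkal, filu ~ felo — Feden i corresponds to Lubel e after a consonant, before a consonant other than r, m, n, p, b, f, v.
tibogu ~ tebogo, filu ~ felo — Feden u corresponds to Lubel o word-finally.
Applying these to Feden 'sigu':
  sigu → higu   (s→h word-initially before a front vowel)
  higu → hegu   (i→e after a consonant, before a consonant other than r, m, n, p, b, f, v)
  hegu → hego   (u→o word-finally)
So the Lubel cognate is 'hego'.

hego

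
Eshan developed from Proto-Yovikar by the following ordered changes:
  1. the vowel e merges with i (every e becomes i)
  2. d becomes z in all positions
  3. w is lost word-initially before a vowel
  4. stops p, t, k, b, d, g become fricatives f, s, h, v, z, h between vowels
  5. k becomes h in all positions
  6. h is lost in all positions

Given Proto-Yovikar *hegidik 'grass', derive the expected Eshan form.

Eshan: start from *hegidik.
  rule 1 (vowel merger): hegidik → higidik
  rule 2 (unconditioned shift): higidik → higizik
  rule 3: no change — higizik
  rule 4 (intervocalic lenition): higizik → hihizik
  rule 5 (unconditioned shift): hihizik → hihizih
  rule 6 (h-loss): hihizih → iizi
  ⇒ Eshan iizi

iizi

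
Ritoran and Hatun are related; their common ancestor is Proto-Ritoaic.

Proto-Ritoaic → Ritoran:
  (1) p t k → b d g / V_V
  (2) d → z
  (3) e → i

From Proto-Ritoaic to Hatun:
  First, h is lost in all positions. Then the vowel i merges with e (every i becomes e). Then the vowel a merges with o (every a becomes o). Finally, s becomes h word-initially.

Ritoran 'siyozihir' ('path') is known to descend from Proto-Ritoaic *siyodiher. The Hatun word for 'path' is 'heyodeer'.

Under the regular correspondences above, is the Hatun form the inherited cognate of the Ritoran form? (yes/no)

Derive the expected Hatun reflex of *siyodiher:
Hatun: *siyodiher > siyodier > seyodeer > heyodeer  (by h-loss, vowel merger, debuccalisation)
Hatun 'heyodeer' matches the regular reflex exactly, so the pair is cognate.

yes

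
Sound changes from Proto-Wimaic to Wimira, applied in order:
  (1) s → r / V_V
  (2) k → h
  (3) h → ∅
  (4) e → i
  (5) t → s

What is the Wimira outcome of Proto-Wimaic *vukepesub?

Wimira: start from *vukepesub.
  rule 1 (rhotacism): vukepesub → vukeperub
  rule 2 (unconditioned shift): vukeperub → vuheperub
  rule 3 (h-loss): vuheperub → vueperub
  rule 4 (vowel merger): vueperub → vuipirub
  rule 5: no change — vuipirub
  ⇒ Wimira vuipirub

vuipirub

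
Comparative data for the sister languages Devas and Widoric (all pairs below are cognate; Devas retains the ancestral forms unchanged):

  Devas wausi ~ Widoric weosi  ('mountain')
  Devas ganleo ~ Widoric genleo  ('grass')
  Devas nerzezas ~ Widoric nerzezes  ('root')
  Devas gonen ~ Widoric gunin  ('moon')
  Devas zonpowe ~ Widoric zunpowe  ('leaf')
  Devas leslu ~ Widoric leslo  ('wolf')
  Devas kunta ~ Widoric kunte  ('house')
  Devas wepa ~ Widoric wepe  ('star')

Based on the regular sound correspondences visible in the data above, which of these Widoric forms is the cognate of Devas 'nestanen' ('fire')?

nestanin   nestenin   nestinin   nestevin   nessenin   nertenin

nestenin

ganleo ~ genleo — Devas a corresponds to Widoric e after a consonant, before a nasal.
gonen ~ gunin — Devas e corresponds to Widoric i after a consonant, before a nasal.
Applying these to Devas 'nestanen':
  nestanen → nestenen   (a→e after a consonant, before a nasal)
  nestenen → nestenin   (e→i after a consonant, before a nasal)
So the Widoric cognate is 'nestenin'.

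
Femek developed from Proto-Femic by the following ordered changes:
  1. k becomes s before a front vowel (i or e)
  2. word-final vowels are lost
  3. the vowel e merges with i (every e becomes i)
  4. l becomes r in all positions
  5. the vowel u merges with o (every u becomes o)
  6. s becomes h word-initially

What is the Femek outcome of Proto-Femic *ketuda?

Femek: *ketuda > setuda > setud > situd > sitod > hitod  (by palatalisation, apocope, vowel merger, vowel merger, debuccalisation)

hitod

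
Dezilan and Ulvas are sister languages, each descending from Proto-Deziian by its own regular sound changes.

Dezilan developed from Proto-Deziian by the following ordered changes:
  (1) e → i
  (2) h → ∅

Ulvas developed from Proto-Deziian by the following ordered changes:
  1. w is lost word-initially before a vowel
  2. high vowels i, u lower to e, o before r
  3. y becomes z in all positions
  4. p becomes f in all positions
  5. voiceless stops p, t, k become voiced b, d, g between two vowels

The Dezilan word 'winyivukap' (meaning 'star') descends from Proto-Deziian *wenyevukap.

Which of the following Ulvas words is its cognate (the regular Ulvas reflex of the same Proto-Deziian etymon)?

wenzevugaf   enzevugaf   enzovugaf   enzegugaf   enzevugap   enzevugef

Ulvas: start from *wenyevukap.
  rule 1 (glide loss): wenyevukap → enyevukap
  rule 2: no change — enyevukap
  rule 3 (unconditioned shift): enyevukap → enzevukap
  rule 4 (unconditioned shift): enzevukap → enzevukaf
  rule 5 (intervocalic voicing): enzevukaf → enzevugaf
  ⇒ Ulvas enzevugaf

enzevugaf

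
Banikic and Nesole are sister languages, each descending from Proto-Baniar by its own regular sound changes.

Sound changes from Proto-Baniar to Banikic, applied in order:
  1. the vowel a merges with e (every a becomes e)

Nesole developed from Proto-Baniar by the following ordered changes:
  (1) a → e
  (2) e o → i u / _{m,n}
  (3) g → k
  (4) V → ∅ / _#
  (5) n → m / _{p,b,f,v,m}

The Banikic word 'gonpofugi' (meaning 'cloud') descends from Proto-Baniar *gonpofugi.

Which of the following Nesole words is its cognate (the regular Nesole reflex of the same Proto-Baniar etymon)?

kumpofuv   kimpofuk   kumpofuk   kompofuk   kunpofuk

Nesole: *gonpofugi > gunpofugi > kunpofuki > kunpofuk > kumpofuk  (by pre-nasal raising, unconditioned shift, apocope, nasal place assimilation)
The other candidates each miss or misapply at least one Nesole change.

kumpofuk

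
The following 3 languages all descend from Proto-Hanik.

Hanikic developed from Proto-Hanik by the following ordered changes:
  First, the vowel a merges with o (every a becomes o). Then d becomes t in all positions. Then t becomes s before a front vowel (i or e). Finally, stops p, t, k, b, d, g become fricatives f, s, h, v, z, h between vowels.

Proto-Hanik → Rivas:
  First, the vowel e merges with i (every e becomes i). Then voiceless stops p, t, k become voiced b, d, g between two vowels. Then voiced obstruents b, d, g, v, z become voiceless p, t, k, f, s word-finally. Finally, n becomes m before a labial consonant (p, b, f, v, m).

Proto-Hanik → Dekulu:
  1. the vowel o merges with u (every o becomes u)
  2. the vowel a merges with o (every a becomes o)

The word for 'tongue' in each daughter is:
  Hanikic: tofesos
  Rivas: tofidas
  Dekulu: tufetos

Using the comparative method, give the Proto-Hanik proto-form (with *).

Position 6: Hanikic has o, Rivas has a, Dekulu has o. Rivas preserves a here (none of its changes turn any other segment into a), so the proto-segment is *a.
Position 2: Hanikic has o, Rivas has o, Dekulu has u. Rivas preserves o here (none of its changes turn any other segment into o), so the proto-segment is *o.
Position 5: Hanikic has s, Rivas has d, Dekulu has t. Dekulu preserves t here (none of its changes turn any other segment into t), so the proto-segment is *t.
This points to *tofetas. Verify forward in each daughter:
Hanikic: start from *tofetas.
  rule 1 (vowel merger): tofetas → tofetos
  rule 2: no change — tofetos
  rule 3: no change — tofetos
  rule 4 (intervocalic lenition): tofetos → tofesos
  ⇒ Hanikic tofesos
Rivas: *tofetas
  tofetas → tofitas   [vowel merger]
  tofitas → tofidas   [intervocalic voicing]
  tofidas (rule 3 does not apply)
  tofidas (rule 4 does not apply)
  giving Rivas tofidas.
Dekulu: *tofetas > tufetas > tufetos  (by vowel merger, vowel merger)
Only *tofetas yields all of Hanikic tofesos, Rivas tofidas, Dekulu tufetos.

*tofetas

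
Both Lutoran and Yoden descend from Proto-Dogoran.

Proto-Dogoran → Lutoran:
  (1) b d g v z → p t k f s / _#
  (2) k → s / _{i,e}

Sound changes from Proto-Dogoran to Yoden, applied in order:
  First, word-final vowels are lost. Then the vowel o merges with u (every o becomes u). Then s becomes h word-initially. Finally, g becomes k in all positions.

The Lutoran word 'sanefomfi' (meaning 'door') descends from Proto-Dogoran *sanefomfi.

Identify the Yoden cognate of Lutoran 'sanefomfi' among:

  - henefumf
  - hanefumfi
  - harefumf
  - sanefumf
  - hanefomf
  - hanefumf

Yoden: *sanefomfi > sanefomf > sanefumf > hanefumf  (by apocope, vowel merger, debuccalisation)
The other candidates each miss or misapply at least one Yoden change.

hanefumf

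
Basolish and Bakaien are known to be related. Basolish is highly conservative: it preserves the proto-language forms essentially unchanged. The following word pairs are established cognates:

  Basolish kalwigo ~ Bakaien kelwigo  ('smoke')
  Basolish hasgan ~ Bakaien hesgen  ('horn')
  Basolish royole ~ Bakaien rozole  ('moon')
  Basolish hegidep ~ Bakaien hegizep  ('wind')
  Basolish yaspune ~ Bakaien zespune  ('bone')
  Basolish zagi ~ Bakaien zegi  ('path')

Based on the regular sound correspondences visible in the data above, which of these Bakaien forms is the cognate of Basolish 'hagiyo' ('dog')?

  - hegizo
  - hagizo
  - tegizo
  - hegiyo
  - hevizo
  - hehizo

hegizo

kalwigo ~ kelwigo, hasgan ~ hesgen — Basolish a corresponds to Bakaien e after a consonant, before a consonant other than r, m, n, p, b, f, v.
royole ~ rozole — Basolish y corresponds to Bakaien z between vowels (before a back vowel).
Applying these to Basolish 'hagiyo':
  hagiyo → hegiyo   (a→e after a consonant, before a consonant other than r, m, n, p, b, f, v)
  hegiyo → hegizo   (y→z between vowels (before a back vowel))
So the Bakaien cognate is 'hegizo'.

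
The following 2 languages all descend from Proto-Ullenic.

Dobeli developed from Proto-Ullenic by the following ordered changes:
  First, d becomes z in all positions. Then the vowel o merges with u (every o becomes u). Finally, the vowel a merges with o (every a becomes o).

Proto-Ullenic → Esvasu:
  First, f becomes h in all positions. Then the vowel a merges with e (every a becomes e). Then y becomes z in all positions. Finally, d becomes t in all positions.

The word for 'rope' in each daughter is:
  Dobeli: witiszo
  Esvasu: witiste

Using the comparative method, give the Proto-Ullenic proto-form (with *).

*witisda

Position 6: Dobeli has z, Esvasu has t. Taking the neighbouring segments as reconstructed: Dobeli z could go back to *d or *z; Esvasu t could go back to *t or *d — the one source consistent with every daughter is *d.
Position 7: Dobeli has o, Esvasu has e. In Dobeli, o can only continue *a, so the proto-segment is *a.
Verify the candidate proto-form against each daughter:
Dobeli: start from *witisda.
  rule 1 (unconditioned shift): witisda → witisza
  rule 2: no change — witisza
  rule 3 (vowel merger): witisza → witiszo
  ⇒ Dobeli witiszo
Esvasu: *witisda
  witisda (rule 1 does not apply)
  witisda → witisde   [vowel merger]
  witisde (rule 3 does not apply)
  witisde → witiste   [unconditioned shift]
  giving Esvasu witiste.
*witisda is the unique common source.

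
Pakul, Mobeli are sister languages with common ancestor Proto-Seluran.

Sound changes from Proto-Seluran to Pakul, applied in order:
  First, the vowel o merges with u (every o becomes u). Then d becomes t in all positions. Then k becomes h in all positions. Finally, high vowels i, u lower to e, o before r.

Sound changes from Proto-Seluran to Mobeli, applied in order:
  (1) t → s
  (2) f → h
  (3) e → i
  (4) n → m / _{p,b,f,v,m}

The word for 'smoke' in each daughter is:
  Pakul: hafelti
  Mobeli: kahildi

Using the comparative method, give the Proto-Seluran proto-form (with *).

*kafeldi

Position 6: Pakul has t, Mobeli has d. Mobeli preserves d here (none of its changes turn any other segment into d), so the proto-segment is *d.
Position 3: Pakul has f, Mobeli has h. Pakul preserves f here (none of its changes turn any other segment into f), so the proto-segment is *f.
Position 1: Pakul has h, Mobeli has k. Mobeli preserves k here (none of its changes turn any other segment into k), so the proto-segment is *k.
This points to *kafeldi. Verify forward in each daughter:
Pakul: start from *kafeldi.
  rule 1: no change — kafeldi
  rule 2 (unconditioned shift): kafeldi → kafelti
  rule 3 (unconditioned shift): kafelti → hafelti
  rule 4: no change — hafelti
  ⇒ Pakul hafelti
Mobeli: *kafeldi > kaheldi > kahildi  (by unconditioned shift, vowel merger)
No other proto-form is consistent with every reflex, so the reconstruction is *kafeldi.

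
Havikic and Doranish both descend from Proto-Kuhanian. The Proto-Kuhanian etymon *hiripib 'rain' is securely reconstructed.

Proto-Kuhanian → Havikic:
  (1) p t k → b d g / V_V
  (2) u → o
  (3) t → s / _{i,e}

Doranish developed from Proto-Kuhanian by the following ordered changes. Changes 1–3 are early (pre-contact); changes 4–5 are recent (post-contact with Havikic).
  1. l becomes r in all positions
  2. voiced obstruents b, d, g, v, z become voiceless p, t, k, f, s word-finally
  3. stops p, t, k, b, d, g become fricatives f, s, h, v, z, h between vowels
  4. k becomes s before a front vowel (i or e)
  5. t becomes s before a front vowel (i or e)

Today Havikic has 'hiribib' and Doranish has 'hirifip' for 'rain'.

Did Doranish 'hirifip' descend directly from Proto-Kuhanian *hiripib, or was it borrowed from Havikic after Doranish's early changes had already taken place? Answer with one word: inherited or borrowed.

inherited

If inherited, *hiripib would pass through all of Doranish's changes:
Doranish: *hiripib > hiripip > hirifip  (by final devoicing, intervocalic lenition)
If borrowed from Havikic 'hiribib' after the early changes, it would undergo only the recent ones:
  rule 4 (palatalisation): no change (hiribib)
  rule 5 (palatalisation): no change (hiribib)
  ⇒ as a loan: hiribib
Doranish 'hirifip' matches the inherited outcome exactly, so it is an inherited cognate, not a loan.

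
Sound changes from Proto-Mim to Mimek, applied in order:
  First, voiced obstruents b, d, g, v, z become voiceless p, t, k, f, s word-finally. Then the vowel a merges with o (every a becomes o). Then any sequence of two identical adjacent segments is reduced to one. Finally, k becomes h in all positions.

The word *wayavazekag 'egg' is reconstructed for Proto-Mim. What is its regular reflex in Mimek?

woyovozehoh

Mimek: start from *wayavazekag.
  rule 1 (final devoicing): wayavazekag → wayavazekak
  rule 2 (vowel merger): wayavazekak → woyovozekok
  rule 3: no change — woyovozekok
  rule 4 (unconditioned shift): woyovozekok → woyovozehoh
  ⇒ Mimek woyovozehoh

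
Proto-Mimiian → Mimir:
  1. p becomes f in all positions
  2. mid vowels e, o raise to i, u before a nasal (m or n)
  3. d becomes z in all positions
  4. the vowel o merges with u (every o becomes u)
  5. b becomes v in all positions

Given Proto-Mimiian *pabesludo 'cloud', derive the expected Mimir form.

Mimir: *pabesludo > fabesludo > fabesluzo > fabesluzu > favesluzu  (by unconditioned shift, unconditioned shift, vowel merger, unconditioned shift)

favesluzu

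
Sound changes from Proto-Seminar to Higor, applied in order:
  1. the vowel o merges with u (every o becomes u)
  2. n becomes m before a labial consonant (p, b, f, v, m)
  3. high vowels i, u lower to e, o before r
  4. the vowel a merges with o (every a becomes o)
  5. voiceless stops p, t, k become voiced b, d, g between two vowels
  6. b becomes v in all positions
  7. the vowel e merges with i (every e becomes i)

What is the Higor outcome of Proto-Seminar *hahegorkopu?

hohigorkuvu

Higor: *hahegorkopu > hahegurkupu > hahegorkupu > hohegorkupu > hohegorkubu > hohegorkuvu > hohigorkuvu  (by vowel merger, pre-rhotic lowering, vowel merger, intervocalic voicing, unconditioned shift, vowel merger)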